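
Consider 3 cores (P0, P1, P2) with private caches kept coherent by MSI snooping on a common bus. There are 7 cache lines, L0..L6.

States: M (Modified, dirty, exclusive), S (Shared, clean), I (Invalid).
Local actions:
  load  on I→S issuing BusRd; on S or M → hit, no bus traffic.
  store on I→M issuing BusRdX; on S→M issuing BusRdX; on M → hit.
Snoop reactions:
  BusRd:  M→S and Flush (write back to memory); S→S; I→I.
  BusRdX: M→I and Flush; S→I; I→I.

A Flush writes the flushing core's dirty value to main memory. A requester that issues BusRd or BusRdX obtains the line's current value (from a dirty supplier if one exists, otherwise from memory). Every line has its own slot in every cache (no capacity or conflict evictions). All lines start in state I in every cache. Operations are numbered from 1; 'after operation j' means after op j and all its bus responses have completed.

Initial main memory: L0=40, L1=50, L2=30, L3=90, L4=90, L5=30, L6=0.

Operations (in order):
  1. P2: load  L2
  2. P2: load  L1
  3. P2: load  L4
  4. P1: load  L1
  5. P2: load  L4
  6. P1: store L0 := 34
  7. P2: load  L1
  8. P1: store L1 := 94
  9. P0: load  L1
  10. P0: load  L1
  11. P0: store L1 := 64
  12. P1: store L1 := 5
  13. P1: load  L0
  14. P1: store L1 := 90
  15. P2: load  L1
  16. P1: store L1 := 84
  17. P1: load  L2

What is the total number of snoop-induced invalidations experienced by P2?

[1] P2: load  L2 | P0:I, P1:I, P2:S(30) | bus: BusRd
[2] P2: load  L1 | P0:I, P1:I, P2:S(50) | bus: BusRd
[3] P2: load  L4 | P0:I, P1:I, P2:S(90) | bus: BusRd
[4] P1: load  L1 | P0:I, P1:S(50), P2:S(50) | bus: BusRd
[5] P2: load  L4 | P0:I, P1:I, P2:S(90) | bus: none
[6] P1: store L0 := 34 | P0:I, P1:M(34), P2:I | bus: BusRdX
[7] P2: load  L1 | P0:I, P1:S(50), P2:S(50) | bus: none
[8] P1: store L1 := 94 | P0:I, P1:M(94), P2:I | bus: BusRdX
[9] P0: load  L1 | P0:S(94), P1:S(94), P2:I | bus: BusRd,Flush
[10] P0: load  L1 | P0:S(94), P1:S(94), P2:I | bus: none
[11] P0: store L1 := 64 | P0:M(64), P1:I, P2:I | bus: BusRdX
[12] P1: store L1 := 5 | P0:I, P1:M(5), P2:I | bus: BusRdX,Flush
[13] P1: load  L0 | P0:I, P1:M(34), P2:I | bus: none
[14] P1: store L1 := 90 | P0:I, P1:M(90), P2:I | bus: none
[15] P2: load  L1 | P0:I, P1:S(90), P2:S(90) | bus: BusRd,Flush
[16] P1: store L1 := 84 | P0:I, P1:M(84), P2:I | bus: BusRdX
[17] P1: load  L2 | P0:I, P1:S(30), P2:S(30) | bus: BusRd

invalidations = 2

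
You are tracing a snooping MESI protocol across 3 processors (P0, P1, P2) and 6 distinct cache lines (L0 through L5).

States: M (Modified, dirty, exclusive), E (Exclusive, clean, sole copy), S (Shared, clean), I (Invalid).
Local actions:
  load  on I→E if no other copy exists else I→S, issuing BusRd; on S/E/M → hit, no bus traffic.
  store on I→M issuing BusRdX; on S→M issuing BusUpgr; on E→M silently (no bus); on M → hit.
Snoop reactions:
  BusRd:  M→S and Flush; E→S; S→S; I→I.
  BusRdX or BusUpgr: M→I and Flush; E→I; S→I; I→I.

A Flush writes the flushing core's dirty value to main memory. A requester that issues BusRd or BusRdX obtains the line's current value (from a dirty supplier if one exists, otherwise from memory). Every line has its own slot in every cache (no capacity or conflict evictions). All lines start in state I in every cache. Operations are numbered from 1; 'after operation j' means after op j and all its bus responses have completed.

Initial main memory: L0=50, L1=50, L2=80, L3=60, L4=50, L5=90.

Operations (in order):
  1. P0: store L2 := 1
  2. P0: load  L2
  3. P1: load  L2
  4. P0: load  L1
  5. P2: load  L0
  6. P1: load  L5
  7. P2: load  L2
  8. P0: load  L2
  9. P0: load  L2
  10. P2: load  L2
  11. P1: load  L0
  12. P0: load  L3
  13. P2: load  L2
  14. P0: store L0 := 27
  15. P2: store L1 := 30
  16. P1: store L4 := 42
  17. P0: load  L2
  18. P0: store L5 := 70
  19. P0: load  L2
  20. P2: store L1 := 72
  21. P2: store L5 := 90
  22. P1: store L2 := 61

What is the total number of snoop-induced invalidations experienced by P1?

invalidations = 2

[1] P0: store L2 := 1 | P0:M(1), P1:I, P2:I | bus: BusRdX
[2] P0: load  L2 | P0:M(1), P1:I, P2:I | bus: none
[3] P1: load  L2 | P0:S(1), P1:S(1), P2:I | bus: BusRd,Flush
[4] P0: load  L1 | P0:E(50), P1:I, P2:I | bus: BusRd
[5] P2: load  L0 | P0:I, P1:I, P2:E(50) | bus: BusRd
[6] P1: load  L5 | P0:I, P1:E(90), P2:I | bus: BusRd
[7] P2: load  L2 | P0:S(1), P1:S(1), P2:S(1) | bus: BusRd
[8] P0: load  L2 | P0:S(1), P1:S(1), P2:S(1) | bus: none
[9] P0: load  L2 | P0:S(1), P1:S(1), P2:S(1) | bus: none
[10] P2: load  L2 | P0:S(1), P1:S(1), P2:S(1) | bus: none
[11] P1: load  L0 | P0:I, P1:S(50), P2:S(50) | bus: BusRd
[12] P0: load  L3 | P0:E(60), P1:I, P2:I | bus: BusRd
[13] P2: load  L2 | P0:S(1), P1:S(1), P2:S(1) | bus: none
[14] P0: store L0 := 27 | P0:M(27), P1:I, P2:I | bus: BusRdX
[15] P2: store L1 := 30 | P0:I, P1:I, P2:M(30) | bus: BusRdX
[16] P1: store L4 := 42 | P0:I, P1:M(42), P2:I | bus: BusRdX
[17] P0: load  L2 | P0:S(1), P1:S(1), P2:S(1) | bus: none
[18] P0: store L5 := 70 | P0:M(70), P1:I, P2:I | bus: BusRdX
[19] P0: load  L2 | P0:S(1), P1:S(1), P2:S(1) | bus: none
[20] P2: store L1 := 72 | P0:I, P1:I, P2:M(72) | bus: none
[21] P2: store L5 := 90 | P0:I, P1:I, P2:M(90) | bus: BusRdX,Flush
[22] P1: store L2 := 61 | P0:I, P1:M(61), P2:I | bus: BusUpgr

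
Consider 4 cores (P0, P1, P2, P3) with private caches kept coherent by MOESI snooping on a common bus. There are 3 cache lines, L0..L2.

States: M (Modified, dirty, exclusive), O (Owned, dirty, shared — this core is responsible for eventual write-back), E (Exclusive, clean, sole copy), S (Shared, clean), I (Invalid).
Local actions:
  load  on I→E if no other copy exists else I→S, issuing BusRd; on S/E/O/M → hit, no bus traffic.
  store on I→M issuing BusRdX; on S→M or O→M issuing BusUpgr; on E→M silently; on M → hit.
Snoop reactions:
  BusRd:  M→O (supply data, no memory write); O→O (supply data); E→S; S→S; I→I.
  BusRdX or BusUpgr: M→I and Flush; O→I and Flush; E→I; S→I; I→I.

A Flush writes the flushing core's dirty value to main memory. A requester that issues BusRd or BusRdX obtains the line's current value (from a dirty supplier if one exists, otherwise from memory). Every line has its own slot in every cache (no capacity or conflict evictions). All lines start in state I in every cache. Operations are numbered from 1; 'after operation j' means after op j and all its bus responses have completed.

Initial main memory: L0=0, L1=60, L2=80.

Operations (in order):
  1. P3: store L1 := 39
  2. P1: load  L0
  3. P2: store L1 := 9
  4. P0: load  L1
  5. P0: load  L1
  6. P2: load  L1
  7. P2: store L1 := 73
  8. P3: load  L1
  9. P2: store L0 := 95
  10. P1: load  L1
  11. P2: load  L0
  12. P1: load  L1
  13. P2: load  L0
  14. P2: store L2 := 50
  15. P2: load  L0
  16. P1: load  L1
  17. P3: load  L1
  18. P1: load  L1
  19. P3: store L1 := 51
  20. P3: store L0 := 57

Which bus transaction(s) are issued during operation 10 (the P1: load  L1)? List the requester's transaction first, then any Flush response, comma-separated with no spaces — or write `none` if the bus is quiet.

bus = BusRd

step 1: P3: store L1 := 39  ⟶  IIIM  (L1)  txn=BusRdX  M[L1]=60
step 2: P1: load  L0  ⟶  IEII  (L0)  txn=BusRd  M[L0]=0
step 3: P2: store L1 := 9  ⟶  IIMI  (L1)  txn=BusRdX+Flush  M[L1]=39
step 4: P0: load  L1  ⟶  SIOI  (L1)  txn=BusRd  M[L1]=39
step 5: P0: load  L1  ⟶  SIOI  (L1)  txn=∅  M[L1]=39
step 6: P2: load  L1  ⟶  SIOI  (L1)  txn=∅  M[L1]=39
step 7: P2: store L1 := 73  ⟶  IIMI  (L1)  txn=BusUpgr  M[L1]=39
step 8: P3: load  L1  ⟶  IIOS  (L1)  txn=BusRd  M[L1]=39
step 9: P2: store L0 := 95  ⟶  IIMI  (L0)  txn=BusRdX  M[L0]=0
step 10: P1: load  L1  ⟶  ISOS  (L1)  txn=BusRd  M[L1]=39
step 11: P2: load  L0  ⟶  IIMI  (L0)  txn=∅  M[L0]=0
step 12: P1: load  L1  ⟶  ISOS  (L1)  txn=∅  M[L1]=39
step 13: P2: load  L0  ⟶  IIMI  (L0)  txn=∅  M[L0]=0
step 14: P2: store L2 := 50  ⟶  IIMI  (L2)  txn=BusRdX  M[L2]=80
step 15: P2: load  L0  ⟶  IIMI  (L0)  txn=∅  M[L0]=0
step 16: P1: load  L1  ⟶  ISOS  (L1)  txn=∅  M[L1]=39
step 17: P3: load  L1  ⟶  ISOS  (L1)  txn=∅  M[L1]=39
step 18: P1: load  L1  ⟶  ISOS  (L1)  txn=∅  M[L1]=39
step 19: P3: store L1 := 51  ⟶  IIIM  (L1)  txn=BusUpgr+Flush  M[L1]=73
step 20: P3: store L0 := 57  ⟶  IIIM  (L0)  txn=BusRdX+Flush  M[L0]=95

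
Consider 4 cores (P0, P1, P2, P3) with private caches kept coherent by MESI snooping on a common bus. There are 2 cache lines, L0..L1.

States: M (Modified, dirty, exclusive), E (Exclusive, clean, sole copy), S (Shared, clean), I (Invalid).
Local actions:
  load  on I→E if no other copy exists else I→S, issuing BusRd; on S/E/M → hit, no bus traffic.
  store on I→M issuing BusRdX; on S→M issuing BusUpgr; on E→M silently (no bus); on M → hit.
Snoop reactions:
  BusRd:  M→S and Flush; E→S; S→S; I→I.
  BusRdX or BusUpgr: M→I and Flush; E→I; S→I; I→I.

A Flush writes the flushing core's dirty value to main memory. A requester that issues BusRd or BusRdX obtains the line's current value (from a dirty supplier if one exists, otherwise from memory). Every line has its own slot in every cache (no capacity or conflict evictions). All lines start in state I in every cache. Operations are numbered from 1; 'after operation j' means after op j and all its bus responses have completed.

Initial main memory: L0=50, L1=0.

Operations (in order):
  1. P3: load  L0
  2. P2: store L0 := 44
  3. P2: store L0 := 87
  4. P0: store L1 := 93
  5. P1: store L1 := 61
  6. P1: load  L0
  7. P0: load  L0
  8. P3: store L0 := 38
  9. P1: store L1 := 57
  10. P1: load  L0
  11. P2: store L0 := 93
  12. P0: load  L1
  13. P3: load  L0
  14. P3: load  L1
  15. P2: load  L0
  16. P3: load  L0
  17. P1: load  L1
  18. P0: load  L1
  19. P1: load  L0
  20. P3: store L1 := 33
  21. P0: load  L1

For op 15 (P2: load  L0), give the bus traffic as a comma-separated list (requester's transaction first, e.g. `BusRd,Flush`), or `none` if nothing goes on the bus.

[1] P3: load  L0 | P0:I, P1:I, P2:I, P3:E(50) | bus: BusRd
[2] P2: store L0 := 44 | P0:I, P1:I, P2:M(44), P3:I | bus: BusRdX
[3] P2: store L0 := 87 | P0:I, P1:I, P2:M(87), P3:I | bus: none
[4] P0: store L1 := 93 | P0:M(93), P1:I, P2:I, P3:I | bus: BusRdX
[5] P1: store L1 := 61 | P0:I, P1:M(61), P2:I, P3:I | bus: BusRdX,Flush
[6] P1: load  L0 | P0:I, P1:S(87), P2:S(87), P3:I | bus: BusRd,Flush
[7] P0: load  L0 | P0:S(87), P1:S(87), P2:S(87), P3:I | bus: BusRd
[8] P3: store L0 := 38 | P0:I, P1:I, P2:I, P3:M(38) | bus: BusRdX
[9] P1: store L1 := 57 | P0:I, P1:M(57), P2:I, P3:I | bus: none
[10] P1: load  L0 | P0:I, P1:S(38), P2:I, P3:S(38) | bus: BusRd,Flush
[11] P2: store L0 := 93 | P0:I, P1:I, P2:M(93), P3:I | bus: BusRdX
[12] P0: load  L1 | P0:S(57), P1:S(57), P2:I, P3:I | bus: BusRd,Flush
[13] P3: load  L0 | P0:I, P1:I, P2:S(93), P3:S(93) | bus: BusRd,Flush
[14] P3: load  L1 | P0:S(57), P1:S(57), P2:I, P3:S(57) | bus: BusRd
[15] P2: load  L0 | P0:I, P1:I, P2:S(93), P3:S(93) | bus: none
[16] P3: load  L0 | P0:I, P1:I, P2:S(93), P3:S(93) | bus: none
[17] P1: load  L1 | P0:S(57), P1:S(57), P2:I, P3:S(57) | bus: none
[18] P0: load  L1 | P0:S(57), P1:S(57), P2:I, P3:S(57) | bus: none
[19] P1: load  L0 | P0:I, P1:S(93), P2:S(93), P3:S(93) | bus: BusRd
[20] P3: store L1 := 33 | P0:I, P1:I, P2:I, P3:M(33) | bus: BusUpgr
[21] P0: load  L1 | P0:S(33), P1:I, P2:I, P3:S(33) | bus: BusRd,Flush

bus = none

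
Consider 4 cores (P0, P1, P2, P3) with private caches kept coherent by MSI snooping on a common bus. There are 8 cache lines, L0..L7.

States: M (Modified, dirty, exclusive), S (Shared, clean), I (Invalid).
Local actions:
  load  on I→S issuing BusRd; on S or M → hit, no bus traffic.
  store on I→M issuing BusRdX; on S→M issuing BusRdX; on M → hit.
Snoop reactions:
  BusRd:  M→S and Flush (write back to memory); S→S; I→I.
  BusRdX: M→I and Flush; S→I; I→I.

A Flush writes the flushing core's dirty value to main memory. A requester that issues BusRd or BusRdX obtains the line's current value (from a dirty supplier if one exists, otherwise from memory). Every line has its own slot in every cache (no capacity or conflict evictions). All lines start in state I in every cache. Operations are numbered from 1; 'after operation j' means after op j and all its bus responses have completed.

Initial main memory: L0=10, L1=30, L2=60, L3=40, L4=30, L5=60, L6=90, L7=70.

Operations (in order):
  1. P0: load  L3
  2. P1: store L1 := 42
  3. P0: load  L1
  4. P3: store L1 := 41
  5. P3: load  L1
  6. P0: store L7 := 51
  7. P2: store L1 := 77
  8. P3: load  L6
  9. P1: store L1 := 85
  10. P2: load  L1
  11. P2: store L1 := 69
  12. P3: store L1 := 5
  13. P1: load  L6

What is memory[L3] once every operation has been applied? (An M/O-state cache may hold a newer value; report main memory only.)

memory[L3] = 40

[1] P0: load  L3 | P0:S(40), P1:I, P2:I, P3:I | bus: BusRd
[2] P1: store L1 := 42 | P0:I, P1:M(42), P2:I, P3:I | bus: BusRdX
[3] P0: load  L1 | P0:S(42), P1:S(42), P2:I, P3:I | bus: BusRd,Flush
[4] P3: store L1 := 41 | P0:I, P1:I, P2:I, P3:M(41) | bus: BusRdX
[5] P3: load  L1 | P0:I, P1:I, P2:I, P3:M(41) | bus: none
[6] P0: store L7 := 51 | P0:M(51), P1:I, P2:I, P3:I | bus: BusRdX
[7] P2: store L1 := 77 | P0:I, P1:I, P2:M(77), P3:I | bus: BusRdX,Flush
[8] P3: load  L6 | P0:I, P1:I, P2:I, P3:S(90) | bus: BusRd
[9] P1: store L1 := 85 | P0:I, P1:M(85), P2:I, P3:I | bus: BusRdX,Flush
[10] P2: load  L1 | P0:I, P1:S(85), P2:S(85), P3:I | bus: BusRd,Flush
[11] P2: store L1 := 69 | P0:I, P1:I, P2:M(69), P3:I | bus: BusRdX
[12] P3: store L1 := 5 | P0:I, P1:I, P2:I, P3:M(5) | bus: BusRdX,Flush
[13] P1: load  L6 | P0:I, P1:S(90), P2:I, P3:S(90) | bus: BusRd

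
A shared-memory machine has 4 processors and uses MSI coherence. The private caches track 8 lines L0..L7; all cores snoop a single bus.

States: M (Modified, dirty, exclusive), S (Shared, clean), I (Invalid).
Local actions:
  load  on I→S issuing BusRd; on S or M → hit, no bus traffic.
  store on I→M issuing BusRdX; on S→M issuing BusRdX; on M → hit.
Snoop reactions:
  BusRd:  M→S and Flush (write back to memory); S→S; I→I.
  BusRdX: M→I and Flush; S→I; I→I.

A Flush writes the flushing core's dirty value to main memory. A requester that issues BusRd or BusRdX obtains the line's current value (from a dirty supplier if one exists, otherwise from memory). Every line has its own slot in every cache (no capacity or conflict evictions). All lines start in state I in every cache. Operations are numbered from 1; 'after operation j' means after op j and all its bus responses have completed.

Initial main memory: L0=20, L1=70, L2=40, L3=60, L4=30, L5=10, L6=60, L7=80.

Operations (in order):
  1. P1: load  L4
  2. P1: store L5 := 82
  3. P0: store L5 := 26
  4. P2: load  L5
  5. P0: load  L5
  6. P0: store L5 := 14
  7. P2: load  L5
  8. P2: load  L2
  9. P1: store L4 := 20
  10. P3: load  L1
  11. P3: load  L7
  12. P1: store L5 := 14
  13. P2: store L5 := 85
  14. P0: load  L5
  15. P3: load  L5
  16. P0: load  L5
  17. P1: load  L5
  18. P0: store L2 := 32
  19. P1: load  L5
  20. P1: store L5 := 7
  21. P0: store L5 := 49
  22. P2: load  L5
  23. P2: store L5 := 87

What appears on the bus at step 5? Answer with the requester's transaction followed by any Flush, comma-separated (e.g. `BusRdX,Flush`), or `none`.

step 1: P1: load  L4  ⟶  ISII  (L4)  txn=BusRd  M[L4]=30
step 2: P1: store L5 := 82  ⟶  IMII  (L5)  txn=BusRdX  M[L5]=10
step 3: P0: store L5 := 26  ⟶  MIII  (L5)  txn=BusRdX+Flush  M[L5]=82
step 4: P2: load  L5  ⟶  SISI  (L5)  txn=BusRd+Flush  M[L5]=26
step 5: P0: load  L5  ⟶  SISI  (L5)  txn=∅  M[L5]=26
step 6: P0: store L5 := 14  ⟶  MIII  (L5)  txn=BusRdX  M[L5]=26
step 7: P2: load  L5  ⟶  SISI  (L5)  txn=BusRd+Flush  M[L5]=14
step 8: P2: load  L2  ⟶  IISI  (L2)  txn=BusRd  M[L2]=40
step 9: P1: store L4 := 20  ⟶  IMII  (L4)  txn=BusRdX  M[L4]=30
step 10: P3: load  L1  ⟶  IIIS  (L1)  txn=BusRd  M[L1]=70
step 11: P3: load  L7  ⟶  IIIS  (L7)  txn=BusRd  M[L7]=80
step 12: P1: store L5 := 14  ⟶  IMII  (L5)  txn=BusRdX  M[L5]=14
step 13: P2: store L5 := 85  ⟶  IIMI  (L5)  txn=BusRdX+Flush  M[L5]=14
step 14: P0: load  L5  ⟶  SISI  (L5)  txn=BusRd+Flush  M[L5]=85
step 15: P3: load  L5  ⟶  SISS  (L5)  txn=BusRd  M[L5]=85
step 16: P0: load  L5  ⟶  SISS  (L5)  txn=∅  M[L5]=85
step 17: P1: load  L5  ⟶  SSSS  (L5)  txn=BusRd  M[L5]=85
step 18: P0: store L2 := 32  ⟶  MIII  (L2)  txn=BusRdX  M[L2]=40
step 19: P1: load  L5  ⟶  SSSS  (L5)  txn=∅  M[L5]=85
step 20: P1: store L5 := 7  ⟶  IMII  (L5)  txn=BusRdX  M[L5]=85
step 21: P0: store L5 := 49  ⟶  MIII  (L5)  txn=BusRdX+Flush  M[L5]=7
step 22: P2: load  L5  ⟶  SISI  (L5)  txn=BusRd+Flush  M[L5]=49
step 23: P2: store L5 := 87  ⟶  IIMI  (L5)  txn=BusRdX  M[L5]=49

bus = none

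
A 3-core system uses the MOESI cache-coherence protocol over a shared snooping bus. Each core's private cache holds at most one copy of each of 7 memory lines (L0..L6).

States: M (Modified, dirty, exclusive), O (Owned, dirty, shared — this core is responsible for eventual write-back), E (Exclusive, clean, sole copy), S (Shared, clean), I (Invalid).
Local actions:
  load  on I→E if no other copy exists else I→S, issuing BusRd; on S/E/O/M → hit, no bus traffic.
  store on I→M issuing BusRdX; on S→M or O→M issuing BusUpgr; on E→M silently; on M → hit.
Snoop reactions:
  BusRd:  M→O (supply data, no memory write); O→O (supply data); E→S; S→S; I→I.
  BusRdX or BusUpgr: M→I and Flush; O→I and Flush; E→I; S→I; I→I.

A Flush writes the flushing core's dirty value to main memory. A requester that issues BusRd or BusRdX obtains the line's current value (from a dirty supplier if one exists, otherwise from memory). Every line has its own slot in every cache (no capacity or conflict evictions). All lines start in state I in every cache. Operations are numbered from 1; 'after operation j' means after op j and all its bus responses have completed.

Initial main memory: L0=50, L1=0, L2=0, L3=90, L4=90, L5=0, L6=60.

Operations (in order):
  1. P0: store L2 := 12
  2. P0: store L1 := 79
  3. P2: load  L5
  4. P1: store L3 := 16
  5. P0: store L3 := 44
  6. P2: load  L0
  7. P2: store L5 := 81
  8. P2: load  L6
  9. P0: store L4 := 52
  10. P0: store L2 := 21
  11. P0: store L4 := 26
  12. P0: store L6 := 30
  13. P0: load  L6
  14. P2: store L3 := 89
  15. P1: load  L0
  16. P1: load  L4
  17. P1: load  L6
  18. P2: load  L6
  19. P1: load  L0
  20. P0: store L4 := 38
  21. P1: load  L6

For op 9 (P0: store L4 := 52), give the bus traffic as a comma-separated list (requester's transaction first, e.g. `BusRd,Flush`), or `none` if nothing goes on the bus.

bus = BusRdX

step 1: P0: store L2 := 12  ⟶  MII  (L2)  txn=BusRdX  M[L2]=0
step 2: P0: store L1 := 79  ⟶  MII  (L1)  txn=BusRdX  M[L1]=0
step 3: P2: load  L5  ⟶  IIE  (L5)  txn=BusRd  M[L5]=0
step 4: P1: store L3 := 16  ⟶  IMI  (L3)  txn=BusRdX  M[L3]=90
step 5: P0: store L3 := 44  ⟶  MII  (L3)  txn=BusRdX+Flush  M[L3]=16
step 6: P2: load  L0  ⟶  IIE  (L0)  txn=BusRd  M[L0]=50
step 7: P2: store L5 := 81  ⟶  IIM  (L5)  txn=∅  M[L5]=0
step 8: P2: load  L6  ⟶  IIE  (L6)  txn=BusRd  M[L6]=60
step 9: P0: store L4 := 52  ⟶  MII  (L4)  txn=BusRdX  M[L4]=90
step 10: P0: store L2 := 21  ⟶  MII  (L2)  txn=∅  M[L2]=0
step 11: P0: store L4 := 26  ⟶  MII  (L4)  txn=∅  M[L4]=90
step 12: P0: store L6 := 30  ⟶  MII  (L6)  txn=BusRdX  M[L6]=60
step 13: P0: load  L6  ⟶  MII  (L6)  txn=∅  M[L6]=60
step 14: P2: store L3 := 89  ⟶  IIM  (L3)  txn=BusRdX+Flush  M[L3]=44
step 15: P1: load  L0  ⟶  ISS  (L0)  txn=BusRd  M[L0]=50
step 16: P1: load  L4  ⟶  OSI  (L4)  txn=BusRd  M[L4]=90
step 17: P1: load  L6  ⟶  OSI  (L6)  txn=BusRd  M[L6]=60
step 18: P2: load  L6  ⟶  OSS  (L6)  txn=BusRd  M[L6]=60
step 19: P1: load  L0  ⟶  ISS  (L0)  txn=∅  M[L0]=50
step 20: P0: store L4 := 38  ⟶  MII  (L4)  txn=BusUpgr  M[L4]=90
step 21: P1: load  L6  ⟶  OSS  (L6)  txn=∅  M[L6]=60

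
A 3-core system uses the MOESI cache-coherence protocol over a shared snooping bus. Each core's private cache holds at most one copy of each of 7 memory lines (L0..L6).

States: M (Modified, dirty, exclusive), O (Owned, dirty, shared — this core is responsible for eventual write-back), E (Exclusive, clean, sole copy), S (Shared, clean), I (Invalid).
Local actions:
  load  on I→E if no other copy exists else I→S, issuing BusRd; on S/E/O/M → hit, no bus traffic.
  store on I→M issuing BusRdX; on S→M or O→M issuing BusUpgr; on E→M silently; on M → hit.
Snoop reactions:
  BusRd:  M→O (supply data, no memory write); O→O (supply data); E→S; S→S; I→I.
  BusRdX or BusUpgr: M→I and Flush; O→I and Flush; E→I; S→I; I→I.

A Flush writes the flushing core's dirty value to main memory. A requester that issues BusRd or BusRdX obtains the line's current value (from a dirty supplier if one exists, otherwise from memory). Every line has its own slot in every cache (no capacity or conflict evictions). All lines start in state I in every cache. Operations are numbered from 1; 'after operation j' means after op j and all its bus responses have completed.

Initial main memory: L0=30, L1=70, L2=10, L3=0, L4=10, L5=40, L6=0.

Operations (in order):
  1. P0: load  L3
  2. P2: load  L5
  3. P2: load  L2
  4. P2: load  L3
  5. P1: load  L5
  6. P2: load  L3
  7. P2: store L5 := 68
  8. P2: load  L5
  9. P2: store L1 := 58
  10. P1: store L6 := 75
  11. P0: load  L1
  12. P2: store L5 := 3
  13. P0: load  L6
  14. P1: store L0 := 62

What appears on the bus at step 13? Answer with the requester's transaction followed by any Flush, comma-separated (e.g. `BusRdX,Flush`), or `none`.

bus = BusRd

1. P0: load  L3  bus=[BusRd]  L3: P0=E P1=I P2=I  mem[L3]=0
2. P2: load  L5  bus=[BusRd]  L5: P0=I P1=I P2=E  mem[L5]=40
3. P2: load  L2  bus=[BusRd]  L2: P0=I P1=I P2=E  mem[L2]=10
4. P2: load  L3  bus=[BusRd]  L3: P0=S P1=I P2=S  mem[L3]=0
5. P1: load  L5  bus=[BusRd]  L5: P0=I P1=S P2=S  mem[L5]=40
6. P2: load  L3  bus=[-]  L3: P0=S P1=I P2=S  mem[L3]=0
7. P2: store L5 := 68  bus=[BusUpgr]  L5: P0=I P1=I P2=M  mem[L5]=40
8. P2: load  L5  bus=[-]  L5: P0=I P1=I P2=M  mem[L5]=40
9. P2: store L1 := 58  bus=[BusRdX]  L1: P0=I P1=I P2=M  mem[L1]=70
10. P1: store L6 := 75  bus=[BusRdX]  L6: P0=I P1=M P2=I  mem[L6]=0
11. P0: load  L1  bus=[BusRd]  L1: P0=S P1=I P2=O  mem[L1]=70
12. P2: store L5 := 3  bus=[-]  L5: P0=I P1=I P2=M  mem[L5]=40
13. P0: load  L6  bus=[BusRd]  L6: P0=S P1=O P2=I  mem[L6]=0
14. P1: store L0 := 62  bus=[BusRdX]  L0: P0=I P1=M P2=I  mem[L0]=30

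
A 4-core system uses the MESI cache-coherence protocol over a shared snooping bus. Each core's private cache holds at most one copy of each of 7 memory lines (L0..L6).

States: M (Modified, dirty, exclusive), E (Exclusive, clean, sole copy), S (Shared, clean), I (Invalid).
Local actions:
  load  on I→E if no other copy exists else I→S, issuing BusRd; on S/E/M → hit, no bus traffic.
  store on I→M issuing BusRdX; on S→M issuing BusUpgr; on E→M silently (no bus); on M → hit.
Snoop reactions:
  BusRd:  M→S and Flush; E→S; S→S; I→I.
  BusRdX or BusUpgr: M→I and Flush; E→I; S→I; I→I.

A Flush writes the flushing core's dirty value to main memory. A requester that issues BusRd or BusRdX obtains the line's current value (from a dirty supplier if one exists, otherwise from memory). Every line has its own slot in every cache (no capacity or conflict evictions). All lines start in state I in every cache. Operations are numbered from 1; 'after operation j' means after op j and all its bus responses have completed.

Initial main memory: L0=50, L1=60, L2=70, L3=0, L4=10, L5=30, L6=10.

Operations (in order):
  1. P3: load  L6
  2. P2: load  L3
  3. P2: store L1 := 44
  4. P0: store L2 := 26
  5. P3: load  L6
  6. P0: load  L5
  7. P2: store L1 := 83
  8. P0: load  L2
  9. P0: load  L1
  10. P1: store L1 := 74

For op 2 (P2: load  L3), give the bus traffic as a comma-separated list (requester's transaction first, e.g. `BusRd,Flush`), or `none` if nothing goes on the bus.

bus = BusRd

1. P3: load  L6  bus=[BusRd]  L6: P0=I P1=I P2=I P3=E  mem[L6]=10
2. P2: load  L3  bus=[BusRd]  L3: P0=I P1=I P2=E P3=I  mem[L3]=0
3. P2: store L1 := 44  bus=[BusRdX]  L1: P0=I P1=I P2=M P3=I  mem[L1]=60
4. P0: store L2 := 26  bus=[BusRdX]  L2: P0=M P1=I P2=I P3=I  mem[L2]=70
5. P3: load  L6  bus=[-]  L6: P0=I P1=I P2=I P3=E  mem[L6]=10
6. P0: load  L5  bus=[BusRd]  L5: P0=E P1=I P2=I P3=I  mem[L5]=30
7. P2: store L1 := 83  bus=[-]  L1: P0=I P1=I P2=M P3=I  mem[L1]=60
8. P0: load  L2  bus=[-]  L2: P0=M P1=I P2=I P3=I  mem[L2]=70
9. P0: load  L1  bus=[BusRd,Flush]  L1: P0=S P1=I P2=S P3=I  mem[L1]=83
10. P1: store L1 := 74  bus=[BusRdX]  L1: P0=I P1=M P2=I P3=I  mem[L1]=83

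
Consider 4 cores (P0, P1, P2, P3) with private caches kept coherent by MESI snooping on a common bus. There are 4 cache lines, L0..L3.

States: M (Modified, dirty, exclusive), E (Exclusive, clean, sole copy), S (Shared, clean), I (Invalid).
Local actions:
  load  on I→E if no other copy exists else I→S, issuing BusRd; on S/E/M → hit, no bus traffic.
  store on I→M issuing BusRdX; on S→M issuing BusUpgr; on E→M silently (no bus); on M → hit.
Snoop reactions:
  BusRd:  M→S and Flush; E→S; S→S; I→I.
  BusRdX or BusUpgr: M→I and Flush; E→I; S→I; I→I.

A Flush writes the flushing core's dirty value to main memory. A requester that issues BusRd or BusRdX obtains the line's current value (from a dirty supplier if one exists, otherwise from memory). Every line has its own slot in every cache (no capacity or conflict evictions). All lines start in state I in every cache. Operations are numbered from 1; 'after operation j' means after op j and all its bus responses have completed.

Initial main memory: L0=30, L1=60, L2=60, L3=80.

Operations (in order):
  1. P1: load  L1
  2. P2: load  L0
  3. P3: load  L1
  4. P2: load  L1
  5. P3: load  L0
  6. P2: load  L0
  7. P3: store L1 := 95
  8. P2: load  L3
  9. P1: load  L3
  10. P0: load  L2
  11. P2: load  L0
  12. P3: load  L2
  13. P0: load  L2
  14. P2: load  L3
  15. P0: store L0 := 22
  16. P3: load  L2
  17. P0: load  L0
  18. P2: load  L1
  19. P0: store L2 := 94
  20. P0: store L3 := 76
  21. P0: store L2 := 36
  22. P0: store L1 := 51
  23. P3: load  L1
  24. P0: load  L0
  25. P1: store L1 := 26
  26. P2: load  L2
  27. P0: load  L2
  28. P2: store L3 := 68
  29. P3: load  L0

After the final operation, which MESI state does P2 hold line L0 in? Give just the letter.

[1] P1: load  L1 | P0:I, P1:E(60), P2:I, P3:I | bus: BusRd
[2] P2: load  L0 | P0:I, P1:I, P2:E(30), P3:I | bus: BusRd
[3] P3: load  L1 | P0:I, P1:S(60), P2:I, P3:S(60) | bus: BusRd
[4] P2: load  L1 | P0:I, P1:S(60), P2:S(60), P3:S(60) | bus: BusRd
[5] P3: load  L0 | P0:I, P1:I, P2:S(30), P3:S(30) | bus: BusRd
[6] P2: load  L0 | P0:I, P1:I, P2:S(30), P3:S(30) | bus: none
[7] P3: store L1 := 95 | P0:I, P1:I, P2:I, P3:M(95) | bus: BusUpgr
[8] P2: load  L3 | P0:I, P1:I, P2:E(80), P3:I | bus: BusRd
[9] P1: load  L3 | P0:I, P1:S(80), P2:S(80), P3:I | bus: BusRd
[10] P0: load  L2 | P0:E(60), P1:I, P2:I, P3:I | bus: BusRd
[11] P2: load  L0 | P0:I, P1:I, P2:S(30), P3:S(30) | bus: none
[12] P3: load  L2 | P0:S(60), P1:I, P2:I, P3:S(60) | bus: BusRd
[13] P0: load  L2 | P0:S(60), P1:I, P2:I, P3:S(60) | bus: none
[14] P2: load  L3 | P0:I, P1:S(80), P2:S(80), P3:I | bus: none
[15] P0: store L0 := 22 | P0:M(22), P1:I, P2:I, P3:I | bus: BusRdX
[16] P3: load  L2 | P0:S(60), P1:I, P2:I, P3:S(60) | bus: none
[17] P0: load  L0 | P0:M(22), P1:I, P2:I, P3:I | bus: none
[18] P2: load  L1 | P0:I, P1:I, P2:S(95), P3:S(95) | bus: BusRd,Flush
[19] P0: store L2 := 94 | P0:M(94), P1:I, P2:I, P3:I | bus: BusUpgr
[20] P0: store L3 := 76 | P0:M(76), P1:I, P2:I, P3:I | bus: BusRdX
[21] P0: store L2 := 36 | P0:M(36), P1:I, P2:I, P3:I | bus: none
[22] P0: store L1 := 51 | P0:M(51), P1:I, P2:I, P3:I | bus: BusRdX
[23] P3: load  L1 | P0:S(51), P1:I, P2:I, P3:S(51) | bus: BusRd,Flush
[24] P0: load  L0 | P0:M(22), P1:I, P2:I, P3:I | bus: none
[25] P1: store L1 := 26 | P0:I, P1:M(26), P2:I, P3:I | bus: BusRdX
[26] P2: load  L2 | P0:S(36), P1:I, P2:S(36), P3:I | bus: BusRd,Flush
[27] P0: load  L2 | P0:S(36), P1:I, P2:S(36), P3:I | bus: none
[28] P2: store L3 := 68 | P0:I, P1:I, P2:M(68), P3:I | bus: BusRdX,Flush
[29] P3: load  L0 | P0:S(22), P1:I, P2:I, P3:S(22) | bus: BusRd,Flush

state = I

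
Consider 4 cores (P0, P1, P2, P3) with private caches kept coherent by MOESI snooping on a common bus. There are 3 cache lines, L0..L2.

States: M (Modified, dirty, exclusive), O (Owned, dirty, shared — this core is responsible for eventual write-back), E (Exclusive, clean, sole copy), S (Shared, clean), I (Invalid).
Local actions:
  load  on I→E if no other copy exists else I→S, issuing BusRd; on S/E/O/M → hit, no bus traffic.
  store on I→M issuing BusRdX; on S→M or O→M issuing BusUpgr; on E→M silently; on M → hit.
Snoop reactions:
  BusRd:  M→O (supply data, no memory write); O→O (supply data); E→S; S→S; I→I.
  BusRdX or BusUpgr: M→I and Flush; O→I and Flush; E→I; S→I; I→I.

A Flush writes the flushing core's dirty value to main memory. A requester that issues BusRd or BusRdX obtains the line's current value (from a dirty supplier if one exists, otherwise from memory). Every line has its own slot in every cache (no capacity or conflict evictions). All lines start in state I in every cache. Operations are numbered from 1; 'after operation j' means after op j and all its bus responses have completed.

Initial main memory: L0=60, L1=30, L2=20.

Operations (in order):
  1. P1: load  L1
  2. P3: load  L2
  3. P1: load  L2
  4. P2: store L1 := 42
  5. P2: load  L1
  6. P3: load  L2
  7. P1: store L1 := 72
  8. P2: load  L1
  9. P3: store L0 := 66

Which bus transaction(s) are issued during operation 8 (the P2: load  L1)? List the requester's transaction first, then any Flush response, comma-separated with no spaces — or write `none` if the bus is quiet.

bus = BusRd

[1] P1: load  L1 | P0:I, P1:E(30), P2:I, P3:I | bus: BusRd
[2] P3: load  L2 | P0:I, P1:I, P2:I, P3:E(20) | bus: BusRd
[3] P1: load  L2 | P0:I, P1:S(20), P2:I, P3:S(20) | bus: BusRd
[4] P2: store L1 := 42 | P0:I, P1:I, P2:M(42), P3:I | bus: BusRdX
[5] P2: load  L1 | P0:I, P1:I, P2:M(42), P3:I | bus: none
[6] P3: load  L2 | P0:I, P1:S(20), P2:I, P3:S(20) | bus: none
[7] P1: store L1 := 72 | P0:I, P1:M(72), P2:I, P3:I | bus: BusRdX,Flush
[8] P2: load  L1 | P0:I, P1:O(72), P2:S(72), P3:I | bus: BusRd
[9] P3: store L0 := 66 | P0:I, P1:I, P2:I, P3:M(66) | bus: BusRdX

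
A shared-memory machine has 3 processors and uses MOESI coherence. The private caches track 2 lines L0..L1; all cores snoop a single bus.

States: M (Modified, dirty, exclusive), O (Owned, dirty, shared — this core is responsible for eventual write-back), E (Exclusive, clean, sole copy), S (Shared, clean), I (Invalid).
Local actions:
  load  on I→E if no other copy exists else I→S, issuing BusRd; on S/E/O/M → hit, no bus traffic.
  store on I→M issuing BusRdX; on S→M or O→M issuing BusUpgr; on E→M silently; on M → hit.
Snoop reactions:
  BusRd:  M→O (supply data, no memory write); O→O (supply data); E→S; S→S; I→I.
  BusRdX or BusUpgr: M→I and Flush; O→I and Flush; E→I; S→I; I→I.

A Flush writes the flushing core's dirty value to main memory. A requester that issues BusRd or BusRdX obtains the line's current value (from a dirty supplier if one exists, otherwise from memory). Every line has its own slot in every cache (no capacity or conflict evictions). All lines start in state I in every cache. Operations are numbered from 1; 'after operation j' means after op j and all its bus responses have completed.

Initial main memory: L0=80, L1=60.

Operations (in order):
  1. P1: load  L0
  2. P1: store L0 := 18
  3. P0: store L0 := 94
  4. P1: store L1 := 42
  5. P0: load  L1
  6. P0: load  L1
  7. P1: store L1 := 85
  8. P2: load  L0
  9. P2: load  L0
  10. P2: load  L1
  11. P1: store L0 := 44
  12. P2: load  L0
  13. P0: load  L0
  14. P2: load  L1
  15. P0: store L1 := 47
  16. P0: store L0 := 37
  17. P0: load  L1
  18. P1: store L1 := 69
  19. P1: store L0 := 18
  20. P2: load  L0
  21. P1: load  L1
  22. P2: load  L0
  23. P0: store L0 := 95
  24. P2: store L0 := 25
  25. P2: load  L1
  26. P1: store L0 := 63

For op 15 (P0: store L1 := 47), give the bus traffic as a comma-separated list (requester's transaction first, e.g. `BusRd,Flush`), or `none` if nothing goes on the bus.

1. P1: load  L0  bus=[BusRd]  L0: P0=I P1=E P2=I  mem[L0]=80
2. P1: store L0 := 18  bus=[-]  L0: P0=I P1=M P2=I  mem[L0]=80
3. P0: store L0 := 94  bus=[BusRdX,Flush]  L0: P0=M P1=I P2=I  mem[L0]=18
4. P1: store L1 := 42  bus=[BusRdX]  L1: P0=I P1=M P2=I  mem[L1]=60
5. P0: load  L1  bus=[BusRd]  L1: P0=S P1=O P2=I  mem[L1]=60
6. P0: load  L1  bus=[-]  L1: P0=S P1=O P2=I  mem[L1]=60
7. P1: store L1 := 85  bus=[BusUpgr]  L1: P0=I P1=M P2=I  mem[L1]=60
8. P2: load  L0  bus=[BusRd]  L0: P0=O P1=I P2=S  mem[L0]=18
9. P2: load  L0  bus=[-]  L0: P0=O P1=I P2=S  mem[L0]=18
10. P2: load  L1  bus=[BusRd]  L1: P0=I P1=O P2=S  mem[L1]=60
11. P1: store L0 := 44  bus=[BusRdX,Flush]  L0: P0=I P1=M P2=I  mem[L0]=94
12. P2: load  L0  bus=[BusRd]  L0: P0=I P1=O P2=S  mem[L0]=94
13. P0: load  L0  bus=[BusRd]  L0: P0=S P1=O P2=S  mem[L0]=94
14. P2: load  L1  bus=[-]  L1: P0=I P1=O P2=S  mem[L1]=60
15. P0: store L1 := 47  bus=[BusRdX,Flush]  L1: P0=M P1=I P2=I  mem[L1]=85
16. P0: store L0 := 37  bus=[BusUpgr,Flush]  L0: P0=M P1=I P2=I  mem[L0]=44
17. P0: load  L1  bus=[-]  L1: P0=M P1=I P2=I  mem[L1]=85
18. P1: store L1 := 69  bus=[BusRdX,Flush]  L1: P0=I P1=M P2=I  mem[L1]=47
19. P1: store L0 := 18  bus=[BusRdX,Flush]  L0: P0=I P1=M P2=I  mem[L0]=37
20. P2: load  L0  bus=[BusRd]  L0: P0=I P1=O P2=S  mem[L0]=37
21. P1: load  L1  bus=[-]  L1: P0=I P1=M P2=I  mem[L1]=47
22. P2: load  L0  bus=[-]  L0: P0=I P1=O P2=S  mem[L0]=37
23. P0: store L0 := 95  bus=[BusRdX,Flush]  L0: P0=M P1=I P2=I  mem[L0]=18
24. P2: store L0 := 25  bus=[BusRdX,Flush]  L0: P0=I P1=I P2=M  mem[L0]=95
25. P2: load  L1  bus=[BusRd]  L1: P0=I P1=O P2=S  mem[L1]=47
26. P1: store L0 := 63  bus=[BusRdX,Flush]  L0: P0=I P1=M P2=I  mem[L0]=25

bus = BusRdX,Flush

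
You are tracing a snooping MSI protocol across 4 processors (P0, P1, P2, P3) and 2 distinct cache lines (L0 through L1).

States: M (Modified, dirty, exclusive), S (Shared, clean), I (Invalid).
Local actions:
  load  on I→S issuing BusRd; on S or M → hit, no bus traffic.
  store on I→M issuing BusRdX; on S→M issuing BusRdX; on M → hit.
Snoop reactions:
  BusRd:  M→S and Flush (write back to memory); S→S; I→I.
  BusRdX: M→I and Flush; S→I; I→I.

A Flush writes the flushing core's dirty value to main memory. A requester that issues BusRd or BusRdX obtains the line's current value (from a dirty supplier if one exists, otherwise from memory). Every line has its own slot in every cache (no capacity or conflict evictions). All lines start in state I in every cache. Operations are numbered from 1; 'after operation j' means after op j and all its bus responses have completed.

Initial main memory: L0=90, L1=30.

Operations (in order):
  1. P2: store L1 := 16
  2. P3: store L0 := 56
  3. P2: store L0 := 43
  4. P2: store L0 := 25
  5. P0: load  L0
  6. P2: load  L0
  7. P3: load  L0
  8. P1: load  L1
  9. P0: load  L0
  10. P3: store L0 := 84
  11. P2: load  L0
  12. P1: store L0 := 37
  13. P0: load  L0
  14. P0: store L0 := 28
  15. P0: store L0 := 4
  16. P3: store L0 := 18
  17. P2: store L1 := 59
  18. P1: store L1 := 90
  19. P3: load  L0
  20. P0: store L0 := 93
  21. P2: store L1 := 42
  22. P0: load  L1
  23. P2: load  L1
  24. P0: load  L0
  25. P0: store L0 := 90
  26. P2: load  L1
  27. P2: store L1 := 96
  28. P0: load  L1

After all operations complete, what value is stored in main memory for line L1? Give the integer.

memory[L1] = 96

[1] P2: store L1 := 16 | P0:I, P1:I, P2:M(16), P3:I | bus: BusRdX
[2] P3: store L0 := 56 | P0:I, P1:I, P2:I, P3:M(56) | bus: BusRdX
[3] P2: store L0 := 43 | P0:I, P1:I, P2:M(43), P3:I | bus: BusRdX,Flush
[4] P2: store L0 := 25 | P0:I, P1:I, P2:M(25), P3:I | bus: none
[5] P0: load  L0 | P0:S(25), P1:I, P2:S(25), P3:I | bus: BusRd,Flush
[6] P2: load  L0 | P0:S(25), P1:I, P2:S(25), P3:I | bus: none
[7] P3: load  L0 | P0:S(25), P1:I, P2:S(25), P3:S(25) | bus: BusRd
[8] P1: load  L1 | P0:I, P1:S(16), P2:S(16), P3:I | bus: BusRd,Flush
[9] P0: load  L0 | P0:S(25), P1:I, P2:S(25), P3:S(25) | bus: none
[10] P3: store L0 := 84 | P0:I, P1:I, P2:I, P3:M(84) | bus: BusRdX
[11] P2: load  L0 | P0:I, P1:I, P2:S(84), P3:S(84) | bus: BusRd,Flush
[12] P1: store L0 := 37 | P0:I, P1:M(37), P2:I, P3:I | bus: BusRdX
[13] P0: load  L0 | P0:S(37), P1:S(37), P2:I, P3:I | bus: BusRd,Flush
[14] P0: store L0 := 28 | P0:M(28), P1:I, P2:I, P3:I | bus: BusRdX
[15] P0: store L0 := 4 | P0:M(4), P1:I, P2:I, P3:I | bus: none
[16] P3: store L0 := 18 | P0:I, P1:I, P2:I, P3:M(18) | bus: BusRdX,Flush
[17] P2: store L1 := 59 | P0:I, P1:I, P2:M(59), P3:I | bus: BusRdX
[18] P1: store L1 := 90 | P0:I, P1:M(90), P2:I, P3:I | bus: BusRdX,Flush
[19] P3: load  L0 | P0:I, P1:I, P2:I, P3:M(18) | bus: none
[20] P0: store L0 := 93 | P0:M(93), P1:I, P2:I, P3:I | bus: BusRdX,Flush
[21] P2: store L1 := 42 | P0:I, P1:I, P2:M(42), P3:I | bus: BusRdX,Flush
[22] P0: load  L1 | P0:S(42), P1:I, P2:S(42), P3:I | bus: BusRd,Flush
[23] P2: load  L1 | P0:S(42), P1:I, P2:S(42), P3:I | bus: none
[24] P0: load  L0 | P0:M(93), P1:I, P2:I, P3:I | bus: none
[25] P0: store L0 := 90 | P0:M(90), P1:I, P2:I, P3:I | bus: none
[26] P2: load  L1 | P0:S(42), P1:I, P2:S(42), P3:I | bus: none
[27] P2: store L1 := 96 | P0:I, P1:I, P2:M(96), P3:I | bus: BusRdX
[28] P0: load  L1 | P0:S(96), P1:I, P2:S(96), P3:I | bus: BusRd,Flush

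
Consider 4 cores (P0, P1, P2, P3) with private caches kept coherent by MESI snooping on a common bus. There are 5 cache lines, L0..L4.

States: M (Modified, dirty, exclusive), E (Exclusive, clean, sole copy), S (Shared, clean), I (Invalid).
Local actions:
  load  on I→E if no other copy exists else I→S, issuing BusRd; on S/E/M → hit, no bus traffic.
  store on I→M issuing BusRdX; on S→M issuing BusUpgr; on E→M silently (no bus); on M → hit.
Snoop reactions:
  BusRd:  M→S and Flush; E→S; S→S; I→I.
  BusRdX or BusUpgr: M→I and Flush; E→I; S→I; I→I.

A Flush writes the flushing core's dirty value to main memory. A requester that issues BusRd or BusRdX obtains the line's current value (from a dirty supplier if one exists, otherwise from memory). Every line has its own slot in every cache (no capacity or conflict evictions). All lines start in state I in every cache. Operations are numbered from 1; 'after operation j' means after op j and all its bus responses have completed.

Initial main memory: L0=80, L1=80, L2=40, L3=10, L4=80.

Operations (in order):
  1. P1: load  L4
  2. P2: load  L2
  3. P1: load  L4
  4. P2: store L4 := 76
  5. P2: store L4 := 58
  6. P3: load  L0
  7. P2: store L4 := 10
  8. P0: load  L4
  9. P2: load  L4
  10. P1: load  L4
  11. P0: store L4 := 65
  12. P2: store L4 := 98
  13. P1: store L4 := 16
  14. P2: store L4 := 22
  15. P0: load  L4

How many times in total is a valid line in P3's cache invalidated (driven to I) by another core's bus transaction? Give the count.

invalidations = 0

[1] P1: load  L4 | P0:I, P1:E(80), P2:I, P3:I | bus: BusRd
[2] P2: load  L2 | P0:I, P1:I, P2:E(40), P3:I | bus: BusRd
[3] P1: load  L4 | P0:I, P1:E(80), P2:I, P3:I | bus: none
[4] P2: store L4 := 76 | P0:I, P1:I, P2:M(76), P3:I | bus: BusRdX
[5] P2: store L4 := 58 | P0:I, P1:I, P2:M(58), P3:I | bus: none
[6] P3: load  L0 | P0:I, P1:I, P2:I, P3:E(80) | bus: BusRd
[7] P2: store L4 := 10 | P0:I, P1:I, P2:M(10), P3:I | bus: none
[8] P0: load  L4 | P0:S(10), P1:I, P2:S(10), P3:I | bus: BusRd,Flush
[9] P2: load  L4 | P0:S(10), P1:I, P2:S(10), P3:I | bus: none
[10] P1: load  L4 | P0:S(10), P1:S(10), P2:S(10), P3:I | bus: BusRd
[11] P0: store L4 := 65 | P0:M(65), P1:I, P2:I, P3:I | bus: BusUpgr
[12] P2: store L4 := 98 | P0:I, P1:I, P2:M(98), P3:I | bus: BusRdX,Flush
[13] P1: store L4 := 16 | P0:I, P1:M(16), P2:I, P3:I | bus: BusRdX,Flush
[14] P2: store L4 := 22 | P0:I, P1:I, P2:M(22), P3:I | bus: BusRdX,Flush
[15] P0: load  L4 | P0:S(22), P1:I, P2:S(22), P3:I | bus: BusRd,Flush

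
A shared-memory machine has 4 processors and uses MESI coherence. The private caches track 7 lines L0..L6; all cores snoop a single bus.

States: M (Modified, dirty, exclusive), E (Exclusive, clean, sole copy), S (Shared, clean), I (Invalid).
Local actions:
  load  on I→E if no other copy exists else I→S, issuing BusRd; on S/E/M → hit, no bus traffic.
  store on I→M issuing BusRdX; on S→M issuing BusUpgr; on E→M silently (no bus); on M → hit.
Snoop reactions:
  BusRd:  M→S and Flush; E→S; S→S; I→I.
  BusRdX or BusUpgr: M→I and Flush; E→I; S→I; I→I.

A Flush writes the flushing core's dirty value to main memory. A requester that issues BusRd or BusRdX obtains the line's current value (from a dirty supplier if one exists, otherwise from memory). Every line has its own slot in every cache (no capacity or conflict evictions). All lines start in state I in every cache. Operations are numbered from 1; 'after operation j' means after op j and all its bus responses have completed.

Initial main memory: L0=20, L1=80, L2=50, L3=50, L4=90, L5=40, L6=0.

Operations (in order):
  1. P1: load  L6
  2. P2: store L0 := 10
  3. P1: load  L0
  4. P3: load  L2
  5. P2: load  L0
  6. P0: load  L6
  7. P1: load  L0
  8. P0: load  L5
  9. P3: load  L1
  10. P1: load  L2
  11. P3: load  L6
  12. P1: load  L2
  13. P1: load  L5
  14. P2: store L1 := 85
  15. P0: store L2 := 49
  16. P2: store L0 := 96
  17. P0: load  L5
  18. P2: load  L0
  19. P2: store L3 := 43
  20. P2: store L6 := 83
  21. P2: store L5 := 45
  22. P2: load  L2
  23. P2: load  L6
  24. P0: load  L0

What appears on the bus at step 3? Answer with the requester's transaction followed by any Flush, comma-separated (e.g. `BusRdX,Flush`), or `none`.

step 1: P1: load  L6  ⟶  IEII  (L6)  txn=BusRd  M[L6]=0
step 2: P2: store L0 := 10  ⟶  IIMI  (L0)  txn=BusRdX  M[L0]=20
step 3: P1: load  L0  ⟶  ISSI  (L0)  txn=BusRd+Flush  M[L0]=10
step 4: P3: load  L2  ⟶  IIIE  (L2)  txn=BusRd  M[L2]=50
step 5: P2: load  L0  ⟶  ISSI  (L0)  txn=∅  M[L0]=10
step 6: P0: load  L6  ⟶  SSII  (L6)  txn=BusRd  M[L6]=0
step 7: P1: load  L0  ⟶  ISSI  (L0)  txn=∅  M[L0]=10
step 8: P0: load  L5  ⟶  EIII  (L5)  txn=BusRd  M[L5]=40
step 9: P3: load  L1  ⟶  IIIE  (L1)  txn=BusRd  M[L1]=80
step 10: P1: load  L2  ⟶  ISIS  (L2)  txn=BusRd  M[L2]=50
step 11: P3: load  L6  ⟶  SSIS  (L6)  txn=BusRd  M[L6]=0
step 12: P1: load  L2  ⟶  ISIS  (L2)  txn=∅  M[L2]=50
step 13: P1: load  L5  ⟶  SSII  (L5)  txn=BusRd  M[L5]=40
step 14: P2: store L1 := 85  ⟶  IIMI  (L1)  txn=BusRdX  M[L1]=80
step 15: P0: store L2 := 49  ⟶  MIII  (L2)  txn=BusRdX  M[L2]=50
step 16: P2: store L0 := 96  ⟶  IIMI  (L0)  txn=BusUpgr  M[L0]=10
step 17: P0: load  L5  ⟶  SSII  (L5)  txn=∅  M[L5]=40
step 18: P2: load  L0  ⟶  IIMI  (L0)  txn=∅  M[L0]=10
step 19: P2: store L3 := 43  ⟶  IIMI  (L3)  txn=BusRdX  M[L3]=50
step 20: P2: store L6 := 83  ⟶  IIMI  (L6)  txn=BusRdX  M[L6]=0
step 21: P2: store L5 := 45  ⟶  IIMI  (L5)  txn=BusRdX  M[L5]=40
step 22: P2: load  L2  ⟶  SISI  (L2)  txn=BusRd+Flush  M[L2]=49
step 23: P2: load  L6  ⟶  IIMI  (L6)  txn=∅  M[L6]=0
step 24: P0: load  L0  ⟶  SISI  (L0)  txn=BusRd+Flush  M[L0]=96

bus = BusRd,Flush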